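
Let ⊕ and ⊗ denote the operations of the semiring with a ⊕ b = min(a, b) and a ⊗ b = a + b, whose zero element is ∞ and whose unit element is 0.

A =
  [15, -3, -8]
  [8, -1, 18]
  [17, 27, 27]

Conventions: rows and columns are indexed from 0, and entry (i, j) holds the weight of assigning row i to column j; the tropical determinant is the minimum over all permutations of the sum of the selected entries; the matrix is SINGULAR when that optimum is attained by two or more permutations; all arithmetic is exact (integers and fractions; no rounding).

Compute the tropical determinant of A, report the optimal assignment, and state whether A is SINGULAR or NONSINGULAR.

σ = (0, 1, 2): 15 + (-1) + 27 = 41
σ = (0, 2, 1): 15 + 18 + 27 = 60
σ = (1, 0, 2): (-3) + 8 + 27 = 32
σ = (1, 2, 0): (-3) + 18 + 17 = 32
σ = (2, 0, 1): (-8) + 8 + 27 = 27
σ = (2, 1, 0): (-8) + (-1) + 17 = 8
Optimal value attained by: σ = (2, 1, 0).
Answer: det⊕(A) = 8; verdict: NONSINGULAR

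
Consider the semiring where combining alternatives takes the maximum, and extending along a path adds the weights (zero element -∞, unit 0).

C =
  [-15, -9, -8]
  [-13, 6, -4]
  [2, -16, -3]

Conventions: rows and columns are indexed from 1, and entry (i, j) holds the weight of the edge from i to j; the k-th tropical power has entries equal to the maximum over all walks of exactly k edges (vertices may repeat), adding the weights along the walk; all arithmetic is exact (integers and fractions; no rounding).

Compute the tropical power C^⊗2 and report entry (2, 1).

C^⊗2:
  [-6, -3, -11]
  [-2, 12, 2]
  [-1, -7, -6]
Key observation: the optimum is the walk 2->3->1, with weight (-4) + 2 = -2.
Optimal value attained by: walk 2->3->1.
Answer: (C^⊗2)[2][1] = -2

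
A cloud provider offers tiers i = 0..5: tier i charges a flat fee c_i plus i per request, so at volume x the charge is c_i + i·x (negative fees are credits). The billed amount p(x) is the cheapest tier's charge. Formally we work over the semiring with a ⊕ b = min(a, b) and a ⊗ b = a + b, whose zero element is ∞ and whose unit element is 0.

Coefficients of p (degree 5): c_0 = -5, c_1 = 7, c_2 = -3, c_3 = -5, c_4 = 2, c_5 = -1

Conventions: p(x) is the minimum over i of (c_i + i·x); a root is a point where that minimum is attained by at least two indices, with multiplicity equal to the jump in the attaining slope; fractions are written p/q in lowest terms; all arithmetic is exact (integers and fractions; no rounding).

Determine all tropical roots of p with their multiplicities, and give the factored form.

hull edge (i=0, c=-5) to (i=3, c=-5): slope 0, span 3
hull edge (i=3, c=-5) to (i=5, c=-1): slope 2, span 2
Factored form: p(x) = -1 ⊗ (x ⊕ (-2)) ⊗ (x ⊕ (-2)) ⊗ (x ⊕ 0) ⊗ (x ⊕ 0) ⊗ (x ⊕ 0)
Answer: roots = -2 (mult 2), 0 (mult 3)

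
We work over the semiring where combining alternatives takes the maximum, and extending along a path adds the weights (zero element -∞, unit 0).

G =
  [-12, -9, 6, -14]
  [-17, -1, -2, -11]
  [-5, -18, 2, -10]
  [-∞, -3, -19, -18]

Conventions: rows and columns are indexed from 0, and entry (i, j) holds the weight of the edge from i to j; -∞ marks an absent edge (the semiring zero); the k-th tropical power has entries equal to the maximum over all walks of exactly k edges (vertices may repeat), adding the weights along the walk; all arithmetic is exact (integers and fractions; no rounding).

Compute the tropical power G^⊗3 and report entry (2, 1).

G^⊗2:
  [1, -10, 8, -4]
  [-7, -2, 0, -12]
  [-3, -13, 4, -8]
  [-20, -4, -5, -14]
G^⊗3:
  [3, -7, 10, -2]
  [-5, -3, 2, -10]
  [-1, -11, 6, -6]
  [-10, -5, -3, -15]
Key observation: the optimum is the walk 2->2->3->1, with weight 2 + (-10) + (-3) = -11.
Optimal value attained by: walk 2->2->3->1.
Answer: (G^⊗3)[2][1] = -11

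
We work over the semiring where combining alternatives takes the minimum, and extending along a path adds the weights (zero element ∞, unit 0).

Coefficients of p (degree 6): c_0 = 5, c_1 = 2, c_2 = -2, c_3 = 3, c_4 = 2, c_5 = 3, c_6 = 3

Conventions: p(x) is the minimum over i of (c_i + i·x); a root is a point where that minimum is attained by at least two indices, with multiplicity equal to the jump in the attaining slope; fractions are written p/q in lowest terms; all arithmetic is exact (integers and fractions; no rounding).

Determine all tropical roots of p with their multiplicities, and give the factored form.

hull edge (i=0, c=5) to (i=2, c=-2): slope -7/2, span 2
hull edge (i=2, c=-2) to (i=6, c=3): slope 5/4, span 4
Factored form: p(x) = 3 ⊗ (x ⊕ (-5/4)) ⊗ (x ⊕ (-5/4)) ⊗ (x ⊕ (-5/4)) ⊗ (x ⊕ (-5/4)) ⊗ (x ⊕ 7/2) ⊗ (x ⊕ 7/2)
Answer: roots = -5/4 (mult 4), 7/2 (mult 2)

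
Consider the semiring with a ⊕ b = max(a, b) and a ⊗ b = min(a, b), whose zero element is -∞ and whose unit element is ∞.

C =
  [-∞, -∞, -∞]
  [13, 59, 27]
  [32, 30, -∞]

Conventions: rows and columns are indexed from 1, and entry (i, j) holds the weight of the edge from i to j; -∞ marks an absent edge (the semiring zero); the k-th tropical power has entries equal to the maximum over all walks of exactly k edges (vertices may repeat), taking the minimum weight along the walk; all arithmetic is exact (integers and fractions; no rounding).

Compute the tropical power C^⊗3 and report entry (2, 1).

C^⊗2:
  [-∞, -∞, -∞]
  [27, 59, 27]
  [13, 30, 27]
C^⊗3:
  [-∞, -∞, -∞]
  [27, 59, 27]
  [27, 30, 27]
Key observation: the optimum is the walk 2->2->3->1, with weight 59 min 27 min 32 = 27.
Optimal value attained by: walk 2->2->3->1.
Answer: (C^⊗3)[2][1] = 27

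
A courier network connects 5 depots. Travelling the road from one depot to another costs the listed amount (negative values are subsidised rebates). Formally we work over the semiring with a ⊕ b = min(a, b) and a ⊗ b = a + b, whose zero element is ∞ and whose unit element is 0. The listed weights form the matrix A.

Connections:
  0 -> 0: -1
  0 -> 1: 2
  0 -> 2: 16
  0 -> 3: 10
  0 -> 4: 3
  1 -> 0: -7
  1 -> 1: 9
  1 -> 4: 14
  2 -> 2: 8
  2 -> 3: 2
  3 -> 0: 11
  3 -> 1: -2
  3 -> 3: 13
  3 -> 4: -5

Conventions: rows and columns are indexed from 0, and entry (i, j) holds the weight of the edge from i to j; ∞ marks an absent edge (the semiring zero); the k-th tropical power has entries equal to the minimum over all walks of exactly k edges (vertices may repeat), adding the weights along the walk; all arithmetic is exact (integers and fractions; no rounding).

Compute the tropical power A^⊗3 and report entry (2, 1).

A^⊗2:
  [-5, 1, 15, 9, 2]
  [-8, -5, 9, 3, -4]
  [13, 0, 16, 10, -3]
  [-9, 7, 27, 21, 8]
  [∞, ∞, ∞, ∞, ∞]
A^⊗3:
  [-6, -3, 11, 5, -2]
  [-12, -6, 8, 2, -5]
  [-7, 8, 24, 18, 5]
  [-10, -7, 7, 1, -6]
  [∞, ∞, ∞, ∞, ∞]
Key observation: the optimum is the walk 2->2->3->1, with weight 8 + 2 + (-2) = 8.
Optimal value attained by: walk 2->2->3->1.
Answer: (A^⊗3)[2][1] = 8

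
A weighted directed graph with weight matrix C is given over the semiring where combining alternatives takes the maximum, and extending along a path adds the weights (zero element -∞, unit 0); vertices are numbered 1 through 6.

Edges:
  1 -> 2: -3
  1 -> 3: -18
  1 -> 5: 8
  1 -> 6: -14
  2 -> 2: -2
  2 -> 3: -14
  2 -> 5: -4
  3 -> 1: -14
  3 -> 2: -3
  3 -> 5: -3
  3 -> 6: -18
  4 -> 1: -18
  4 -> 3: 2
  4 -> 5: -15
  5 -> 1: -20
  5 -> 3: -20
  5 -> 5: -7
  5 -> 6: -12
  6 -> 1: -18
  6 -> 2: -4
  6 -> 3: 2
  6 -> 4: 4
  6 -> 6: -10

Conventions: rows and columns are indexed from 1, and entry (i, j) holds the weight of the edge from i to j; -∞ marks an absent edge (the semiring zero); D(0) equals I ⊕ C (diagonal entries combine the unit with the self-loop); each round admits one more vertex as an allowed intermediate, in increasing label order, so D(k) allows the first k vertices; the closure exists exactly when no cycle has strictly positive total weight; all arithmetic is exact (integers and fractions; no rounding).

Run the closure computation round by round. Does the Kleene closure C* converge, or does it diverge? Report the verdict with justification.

D(0):
  [0, -3, -18, -∞, 8, -14]
  [-∞, 0, -14, -∞, -4, -∞]
  [-14, -3, 0, -∞, -3, -18]
  [-18, -∞, 2, 0, -15, -∞]
  [-20, -∞, -20, -∞, 0, -12]
  [-18, -4, 2, 4, -∞, 0]
D(1):
  [0, -3, -18, -∞, 8, -14]
  [-∞, 0, -14, -∞, -4, -∞]
  [-14, -3, 0, -∞, -3, -18]
  [-18, -21, 2, 0, -10, -32]
  [-20, -23, -20, -∞, 0, -12]
  [-18, -4, 2, 4, -10, 0]
D(2):
  [0, -3, -17, -∞, 8, -14]
  [-∞, 0, -14, -∞, -4, -∞]
  [-14, -3, 0, -∞, -3, -18]
  [-18, -21, 2, 0, -10, -32]
  [-20, -23, -20, -∞, 0, -12]
  [-18, -4, 2, 4, -8, 0]
D(3):
  [0, -3, -17, -∞, 8, -14]
  [-28, 0, -14, -∞, -4, -32]
  [-14, -3, 0, -∞, -3, -18]
  [-12, -1, 2, 0, -1, -16]
  [-20, -23, -20, -∞, 0, -12]
  [-12, -1, 2, 4, -1, 0]
D(4):
  [0, -3, -17, -∞, 8, -14]
  [-28, 0, -14, -∞, -4, -32]
  [-14, -3, 0, -∞, -3, -18]
  [-12, -1, 2, 0, -1, -16]
  [-20, -23, -20, -∞, 0, -12]
  [-8, 3, 6, 4, 3, 0]
D(5):
  [0, -3, -12, -∞, 8, -4]
  [-24, 0, -14, -∞, -4, -16]
  [-14, -3, 0, -∞, -3, -15]
  [-12, -1, 2, 0, -1, -13]
  [-20, -23, -20, -∞, 0, -12]
  [-8, 3, 6, 4, 3, 0]
D(6):
  [0, -1, 2, 0, 8, -4]
  [-24, 0, -10, -12, -4, -16]
  [-14, -3, 0, -11, -3, -15]
  [-12, -1, 2, 0, -1, -13]
  [-20, -9, -6, -8, 0, -12]
  [-8, 3, 6, 4, 3, 0]
Key observation: every diagonal entry stays at the unit through all rounds, so no improving cycle exists.
Answer: CONVERGES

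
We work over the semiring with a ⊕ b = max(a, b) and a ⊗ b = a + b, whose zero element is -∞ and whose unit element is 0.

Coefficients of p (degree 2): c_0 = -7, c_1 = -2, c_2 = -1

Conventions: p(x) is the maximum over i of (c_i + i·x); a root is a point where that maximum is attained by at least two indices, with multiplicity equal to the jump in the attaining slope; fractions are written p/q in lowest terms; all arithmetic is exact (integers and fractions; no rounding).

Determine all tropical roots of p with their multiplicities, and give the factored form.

hull edge (i=0, c=-7) to (i=1, c=-2): slope 5, span 1
hull edge (i=1, c=-2) to (i=2, c=-1): slope 1, span 1
Factored form: p(x) = -1 ⊗ (x ⊕ (-5)) ⊗ (x ⊕ (-1))
Answer: roots = -5 (mult 1), -1 (mult 1)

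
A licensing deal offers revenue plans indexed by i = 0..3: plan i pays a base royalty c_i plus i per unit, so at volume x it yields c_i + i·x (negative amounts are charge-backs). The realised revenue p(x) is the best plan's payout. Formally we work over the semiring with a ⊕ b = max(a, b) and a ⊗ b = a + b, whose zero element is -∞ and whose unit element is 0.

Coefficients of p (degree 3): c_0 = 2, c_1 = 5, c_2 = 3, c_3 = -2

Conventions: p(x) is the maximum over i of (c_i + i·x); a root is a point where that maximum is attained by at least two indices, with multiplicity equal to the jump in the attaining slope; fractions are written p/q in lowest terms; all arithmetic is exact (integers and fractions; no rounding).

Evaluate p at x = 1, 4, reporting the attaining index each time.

p(1) = max(2+0·1=2, 5+1·1=6, 3+2·1=5, -2+3·1=1) = 6 (attained by i=1)
p(4) = max(2+0·4=2, 5+1·4=9, 3+2·4=11, -2+3·4=10) = 11 (attained by i=2)
Answer: p(1) = 6; p(4) = 11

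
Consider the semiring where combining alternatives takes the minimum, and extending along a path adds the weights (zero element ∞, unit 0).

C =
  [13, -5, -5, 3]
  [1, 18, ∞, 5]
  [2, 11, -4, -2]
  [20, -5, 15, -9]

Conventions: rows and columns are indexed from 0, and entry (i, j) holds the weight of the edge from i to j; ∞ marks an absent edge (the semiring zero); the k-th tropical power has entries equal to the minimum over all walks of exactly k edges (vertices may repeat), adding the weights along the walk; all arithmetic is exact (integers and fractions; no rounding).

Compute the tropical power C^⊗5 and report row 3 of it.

C^⊗2:
  [-4, -2, -9, -7]
  [14, -4, -4, -4]
  [-2, -7, -8, -11]
  [-4, -14, 6, -18]
C^⊗3:
  [-7, -12, -13, -16]
  [-3, -9, -8, -13]
  [-6, -16, -12, -20]
  [-13, -23, -9, -27]
C^⊗4:
  [-11, -21, -17, -25]
  [-8, -18, -12, -22]
  [-15, -25, -16, -29]
  [-22, -32, -18, -36]
C^⊗5:
  [-20, -30, -21, -34]
  [-17, -27, -16, -31]
  [-24, -34, -20, -38]
  [-31, -41, -27, -45]
Answer: row 3 of C^⊗5 = [-31, -41, -27, -45]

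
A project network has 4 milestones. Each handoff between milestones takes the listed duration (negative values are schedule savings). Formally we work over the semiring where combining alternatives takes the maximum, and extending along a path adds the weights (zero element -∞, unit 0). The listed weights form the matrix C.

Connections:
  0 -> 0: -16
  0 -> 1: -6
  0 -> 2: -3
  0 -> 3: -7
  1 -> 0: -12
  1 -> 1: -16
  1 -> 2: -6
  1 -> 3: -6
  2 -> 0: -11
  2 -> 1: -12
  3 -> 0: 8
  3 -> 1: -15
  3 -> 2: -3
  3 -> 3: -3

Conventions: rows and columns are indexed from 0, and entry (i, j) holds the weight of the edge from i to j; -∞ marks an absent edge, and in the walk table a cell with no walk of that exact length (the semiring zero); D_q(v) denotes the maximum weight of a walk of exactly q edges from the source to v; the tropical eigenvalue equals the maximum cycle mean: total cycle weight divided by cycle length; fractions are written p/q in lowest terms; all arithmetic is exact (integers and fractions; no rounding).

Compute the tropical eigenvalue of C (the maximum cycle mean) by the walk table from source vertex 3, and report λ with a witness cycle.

q=0: [-∞, -∞, -∞, 0]
q=1: [8, -15, -3, -3]
q=2: [5, 2, 5, 1]
q=3: [9, -1, 2, -2]
q=4: [6, 3, 6, 2]
Optimal cycle mean attained by: cycle 0->3->0, total (-7) + 8, length 2.
Answer: λ = 1/2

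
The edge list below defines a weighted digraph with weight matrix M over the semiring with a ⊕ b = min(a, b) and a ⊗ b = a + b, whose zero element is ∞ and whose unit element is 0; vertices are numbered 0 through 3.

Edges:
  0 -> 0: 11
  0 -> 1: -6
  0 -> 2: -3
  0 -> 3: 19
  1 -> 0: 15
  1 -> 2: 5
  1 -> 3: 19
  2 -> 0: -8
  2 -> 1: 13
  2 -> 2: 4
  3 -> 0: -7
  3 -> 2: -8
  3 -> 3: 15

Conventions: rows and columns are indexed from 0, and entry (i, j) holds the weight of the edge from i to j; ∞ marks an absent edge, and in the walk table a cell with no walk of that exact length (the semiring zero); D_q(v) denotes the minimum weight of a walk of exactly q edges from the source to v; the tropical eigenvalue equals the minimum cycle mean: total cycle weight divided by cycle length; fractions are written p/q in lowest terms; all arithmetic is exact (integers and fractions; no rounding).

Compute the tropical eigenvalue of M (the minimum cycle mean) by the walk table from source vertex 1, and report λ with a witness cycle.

q=0: [∞, 0, ∞, ∞]
q=1: [15, ∞, 5, 19]
q=2: [-3, 9, 9, 34]
q=3: [1, -9, -6, 16]
q=4: [-14, -5, -4, 10]
Optimal cycle mean attained by: cycle 0->2->0, total (-3) + (-8), length 2.
Answer: λ = -11/2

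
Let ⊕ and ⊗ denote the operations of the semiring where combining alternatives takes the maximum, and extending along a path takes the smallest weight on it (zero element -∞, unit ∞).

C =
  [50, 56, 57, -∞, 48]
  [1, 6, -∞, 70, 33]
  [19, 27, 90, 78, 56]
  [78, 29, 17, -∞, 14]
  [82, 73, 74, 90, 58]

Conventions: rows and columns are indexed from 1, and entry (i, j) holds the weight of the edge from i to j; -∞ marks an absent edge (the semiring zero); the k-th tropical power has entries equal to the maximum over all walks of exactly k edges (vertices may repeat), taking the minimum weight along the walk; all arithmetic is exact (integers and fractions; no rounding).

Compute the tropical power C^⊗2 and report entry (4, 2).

C^⊗2:
  [50, 50, 57, 57, 56]
  [70, 33, 33, 33, 33]
  [78, 56, 90, 78, 56]
  [50, 56, 57, 29, 48]
  [78, 58, 74, 74, 58]
Key observation: the optimum is the walk 4->1->2, with weight 78 min 56 = 56.
Optimal value attained by: walk 4->1->2.
Answer: (C^⊗2)[4][2] = 56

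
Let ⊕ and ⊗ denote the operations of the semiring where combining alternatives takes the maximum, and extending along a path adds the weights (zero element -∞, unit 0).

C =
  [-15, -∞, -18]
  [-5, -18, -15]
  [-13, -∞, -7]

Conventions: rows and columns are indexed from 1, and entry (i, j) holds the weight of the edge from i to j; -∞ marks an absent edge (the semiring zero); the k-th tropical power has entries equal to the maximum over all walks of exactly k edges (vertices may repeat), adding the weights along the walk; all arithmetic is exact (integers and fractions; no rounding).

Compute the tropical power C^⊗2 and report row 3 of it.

C^⊗2:
  [-30, -∞, -25]
  [-20, -36, -22]
  [-20, -∞, -14]
Answer: row 3 of C^⊗2 = [-20, -∞, -14]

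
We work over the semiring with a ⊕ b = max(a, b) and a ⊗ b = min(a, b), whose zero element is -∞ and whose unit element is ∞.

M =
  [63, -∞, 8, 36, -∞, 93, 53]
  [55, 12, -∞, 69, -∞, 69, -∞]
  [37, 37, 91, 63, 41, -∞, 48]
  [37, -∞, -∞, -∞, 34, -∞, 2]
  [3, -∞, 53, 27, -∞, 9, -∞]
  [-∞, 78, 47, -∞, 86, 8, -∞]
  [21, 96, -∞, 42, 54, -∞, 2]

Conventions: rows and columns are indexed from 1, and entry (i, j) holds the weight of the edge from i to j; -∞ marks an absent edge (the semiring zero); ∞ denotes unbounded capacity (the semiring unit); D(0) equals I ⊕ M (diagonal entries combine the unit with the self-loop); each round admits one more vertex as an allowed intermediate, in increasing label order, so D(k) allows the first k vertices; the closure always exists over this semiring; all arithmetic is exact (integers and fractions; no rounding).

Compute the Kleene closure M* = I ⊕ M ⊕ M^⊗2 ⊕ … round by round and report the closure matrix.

D(0):
  [∞, -∞, 8, 36, -∞, 93, 53]
  [55, ∞, -∞, 69, -∞, 69, -∞]
  [37, 37, ∞, 63, 41, -∞, 48]
  [37, -∞, -∞, ∞, 34, -∞, 2]
  [3, -∞, 53, 27, ∞, 9, -∞]
  [-∞, 78, 47, -∞, 86, ∞, -∞]
  [21, 96, -∞, 42, 54, -∞, ∞]
D(1):
  [∞, -∞, 8, 36, -∞, 93, 53]
  [55, ∞, 8, 69, -∞, 69, 53]
  [37, 37, ∞, 63, 41, 37, 48]
  [37, -∞, 8, ∞, 34, 37, 37]
  [3, -∞, 53, 27, ∞, 9, 3]
  [-∞, 78, 47, -∞, 86, ∞, -∞]
  [21, 96, 8, 42, 54, 21, ∞]
D(2):
  [∞, -∞, 8, 36, -∞, 93, 53]
  [55, ∞, 8, 69, -∞, 69, 53]
  [37, 37, ∞, 63, 41, 37, 48]
  [37, -∞, 8, ∞, 34, 37, 37]
  [3, -∞, 53, 27, ∞, 9, 3]
  [55, 78, 47, 69, 86, ∞, 53]
  [55, 96, 8, 69, 54, 69, ∞]
D(3):
  [∞, 8, 8, 36, 8, 93, 53]
  [55, ∞, 8, 69, 8, 69, 53]
  [37, 37, ∞, 63, 41, 37, 48]
  [37, 8, 8, ∞, 34, 37, 37]
  [37, 37, 53, 53, ∞, 37, 48]
  [55, 78, 47, 69, 86, ∞, 53]
  [55, 96, 8, 69, 54, 69, ∞]
D(4):
  [∞, 8, 8, 36, 34, 93, 53]
  [55, ∞, 8, 69, 34, 69, 53]
  [37, 37, ∞, 63, 41, 37, 48]
  [37, 8, 8, ∞, 34, 37, 37]
  [37, 37, 53, 53, ∞, 37, 48]
  [55, 78, 47, 69, 86, ∞, 53]
  [55, 96, 8, 69, 54, 69, ∞]
D(5):
  [∞, 34, 34, 36, 34, 93, 53]
  [55, ∞, 34, 69, 34, 69, 53]
  [37, 37, ∞, 63, 41, 37, 48]
  [37, 34, 34, ∞, 34, 37, 37]
  [37, 37, 53, 53, ∞, 37, 48]
  [55, 78, 53, 69, 86, ∞, 53]
  [55, 96, 53, 69, 54, 69, ∞]
D(6):
  [∞, 78, 53, 69, 86, 93, 53]
  [55, ∞, 53, 69, 69, 69, 53]
  [37, 37, ∞, 63, 41, 37, 48]
  [37, 37, 37, ∞, 37, 37, 37]
  [37, 37, 53, 53, ∞, 37, 48]
  [55, 78, 53, 69, 86, ∞, 53]
  [55, 96, 53, 69, 69, 69, ∞]
D(7):
  [∞, 78, 53, 69, 86, 93, 53]
  [55, ∞, 53, 69, 69, 69, 53]
  [48, 48, ∞, 63, 48, 48, 48]
  [37, 37, 37, ∞, 37, 37, 37]
  [48, 48, 53, 53, ∞, 48, 48]
  [55, 78, 53, 69, 86, ∞, 53]
  [55, 96, 53, 69, 69, 69, ∞]
Answer: M* = [[∞, 78, 53, 69, 86, 93, 53], [55, ∞, 53, 69, 69, 69, 53], [48, 48, ∞, 63, 48, 48, 48], [37, 37, 37, ∞, 37, 37, 37], [48, 48, 53, 53, ∞, 48, 48], [55, 78, 53, 69, 86, ∞, 53], [55, 96, 53, 69, 69, 69, ∞]]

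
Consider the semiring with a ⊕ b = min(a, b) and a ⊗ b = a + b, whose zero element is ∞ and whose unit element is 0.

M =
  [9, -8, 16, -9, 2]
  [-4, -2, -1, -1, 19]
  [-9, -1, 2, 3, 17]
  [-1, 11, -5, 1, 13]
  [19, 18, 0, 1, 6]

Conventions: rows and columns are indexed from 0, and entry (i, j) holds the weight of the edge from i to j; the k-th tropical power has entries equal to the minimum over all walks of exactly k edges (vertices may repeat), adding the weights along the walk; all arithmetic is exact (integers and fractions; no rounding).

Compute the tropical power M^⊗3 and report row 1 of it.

M^⊗2:
  [-12, -10, -14, -9, 4]
  [-10, -12, -6, -13, -2]
  [-7, -17, -2, -18, -7]
  [-14, -9, -4, -10, 1]
  [-9, -1, -4, 2, 12]
M^⊗3:
  [-23, -20, -14, -21, -10]
  [-16, -18, -18, -19, -8]
  [-21, -19, -23, -18, -5]
  [-13, -22, -15, -23, -12]
  [-13, -17, -3, -18, -7]
Answer: row 1 of M^⊗3 = [-16, -18, -18, -19, -8]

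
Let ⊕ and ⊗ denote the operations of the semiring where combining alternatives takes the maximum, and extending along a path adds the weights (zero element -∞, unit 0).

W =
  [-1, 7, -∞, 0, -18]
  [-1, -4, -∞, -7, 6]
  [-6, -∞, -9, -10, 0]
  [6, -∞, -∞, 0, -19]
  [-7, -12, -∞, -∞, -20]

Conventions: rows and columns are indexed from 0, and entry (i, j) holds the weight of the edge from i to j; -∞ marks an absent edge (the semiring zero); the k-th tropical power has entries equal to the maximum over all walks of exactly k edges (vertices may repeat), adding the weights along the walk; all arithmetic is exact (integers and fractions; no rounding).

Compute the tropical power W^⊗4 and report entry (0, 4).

W^⊗2:
  [6, 6, -∞, 0, 13]
  [-1, 6, -∞, -1, 2]
  [-4, 1, -18, -6, -9]
  [6, 13, -∞, 6, -12]
  [-8, 0, -∞, -7, -6]
W^⊗3:
  [6, 13, -∞, 6, 12]
  [5, 6, -∞, -1, 12]
  [0, 3, -27, -4, 7]
  [12, 13, -∞, 6, 19]
  [-1, -1, -∞, -7, 6]
W^⊗4:
  [12, 13, -∞, 6, 19]
  [5, 12, -∞, 5, 12]
  [2, 7, -36, 0, 9]
  [12, 19, -∞, 12, 19]
  [-1, 6, -∞, -1, 5]
Key observation: the optimum is the walk 0->1->0->1->4, with weight 7 + (-1) + 7 + 6 = 19.
Optimal value attained by: walk 0->1->0->1->4.
Answer: (W^⊗4)[0][4] = 19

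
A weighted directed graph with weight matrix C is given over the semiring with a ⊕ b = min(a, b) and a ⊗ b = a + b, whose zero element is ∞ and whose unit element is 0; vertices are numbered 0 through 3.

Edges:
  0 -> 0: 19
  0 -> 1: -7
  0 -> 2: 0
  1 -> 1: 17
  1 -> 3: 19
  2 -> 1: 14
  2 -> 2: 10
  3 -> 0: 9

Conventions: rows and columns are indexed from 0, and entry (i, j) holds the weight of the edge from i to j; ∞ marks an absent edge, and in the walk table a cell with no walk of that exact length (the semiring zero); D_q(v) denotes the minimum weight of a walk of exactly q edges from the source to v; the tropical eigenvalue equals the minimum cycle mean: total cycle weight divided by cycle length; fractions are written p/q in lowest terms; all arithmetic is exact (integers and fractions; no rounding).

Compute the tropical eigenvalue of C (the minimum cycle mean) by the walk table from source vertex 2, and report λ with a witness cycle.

q=0: [∞, ∞, 0, ∞]
q=1: [∞, 14, 10, ∞]
q=2: [∞, 24, 20, 33]
q=3: [42, 34, 30, 43]
q=4: [52, 35, 40, 53]
Optimal cycle mean attained by: cycle 0->1->3->0, total (-7) + 19 + 9, length 3.
Answer: λ = 7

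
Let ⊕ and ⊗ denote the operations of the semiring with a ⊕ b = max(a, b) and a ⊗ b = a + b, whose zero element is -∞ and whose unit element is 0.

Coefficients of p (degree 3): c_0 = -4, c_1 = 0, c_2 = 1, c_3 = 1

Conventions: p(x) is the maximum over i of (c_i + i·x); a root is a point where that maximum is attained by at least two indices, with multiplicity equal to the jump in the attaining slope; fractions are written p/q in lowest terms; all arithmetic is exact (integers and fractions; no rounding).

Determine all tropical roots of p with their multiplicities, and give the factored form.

hull edge (i=0, c=-4) to (i=1, c=0): slope 4, span 1
hull edge (i=1, c=0) to (i=2, c=1): slope 1, span 1
hull edge (i=2, c=1) to (i=3, c=1): slope 0, span 1
Factored form: p(x) = 1 ⊗ (x ⊕ (-4)) ⊗ (x ⊕ (-1)) ⊗ (x ⊕ 0)
Answer: roots = -4 (mult 1), -1 (mult 1), 0 (mult 1)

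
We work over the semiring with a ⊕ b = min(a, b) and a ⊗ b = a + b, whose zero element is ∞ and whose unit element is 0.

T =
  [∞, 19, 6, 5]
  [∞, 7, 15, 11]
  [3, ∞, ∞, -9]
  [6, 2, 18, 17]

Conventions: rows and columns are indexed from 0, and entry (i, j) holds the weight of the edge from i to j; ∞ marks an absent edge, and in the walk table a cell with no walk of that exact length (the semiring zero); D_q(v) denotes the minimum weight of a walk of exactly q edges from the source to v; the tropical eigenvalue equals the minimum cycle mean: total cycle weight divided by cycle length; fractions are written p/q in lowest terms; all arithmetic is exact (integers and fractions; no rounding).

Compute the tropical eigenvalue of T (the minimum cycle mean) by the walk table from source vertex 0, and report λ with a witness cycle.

q=0: [0, ∞, ∞, ∞]
q=1: [∞, 19, 6, 5]
q=2: [9, 7, 23, -3]
q=3: [3, -1, 15, 14]
q=4: [18, 6, 9, 6]
Optimal cycle mean attained by: cycle 0->2->3->0, total 6 + (-9) + 6, length 3.
Answer: λ = 1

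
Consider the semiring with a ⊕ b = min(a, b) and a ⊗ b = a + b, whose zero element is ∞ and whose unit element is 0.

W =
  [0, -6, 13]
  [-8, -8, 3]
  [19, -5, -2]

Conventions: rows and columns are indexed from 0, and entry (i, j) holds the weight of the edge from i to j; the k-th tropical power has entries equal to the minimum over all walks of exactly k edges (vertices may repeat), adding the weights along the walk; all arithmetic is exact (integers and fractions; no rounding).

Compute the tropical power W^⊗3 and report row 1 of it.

W^⊗2:
  [-14, -14, -3]
  [-16, -16, -5]
  [-13, -13, -4]
W^⊗3:
  [-22, -22, -11]
  [-24, -24, -13]
  [-21, -21, -10]
Answer: row 1 of W^⊗3 = [-24, -24, -13]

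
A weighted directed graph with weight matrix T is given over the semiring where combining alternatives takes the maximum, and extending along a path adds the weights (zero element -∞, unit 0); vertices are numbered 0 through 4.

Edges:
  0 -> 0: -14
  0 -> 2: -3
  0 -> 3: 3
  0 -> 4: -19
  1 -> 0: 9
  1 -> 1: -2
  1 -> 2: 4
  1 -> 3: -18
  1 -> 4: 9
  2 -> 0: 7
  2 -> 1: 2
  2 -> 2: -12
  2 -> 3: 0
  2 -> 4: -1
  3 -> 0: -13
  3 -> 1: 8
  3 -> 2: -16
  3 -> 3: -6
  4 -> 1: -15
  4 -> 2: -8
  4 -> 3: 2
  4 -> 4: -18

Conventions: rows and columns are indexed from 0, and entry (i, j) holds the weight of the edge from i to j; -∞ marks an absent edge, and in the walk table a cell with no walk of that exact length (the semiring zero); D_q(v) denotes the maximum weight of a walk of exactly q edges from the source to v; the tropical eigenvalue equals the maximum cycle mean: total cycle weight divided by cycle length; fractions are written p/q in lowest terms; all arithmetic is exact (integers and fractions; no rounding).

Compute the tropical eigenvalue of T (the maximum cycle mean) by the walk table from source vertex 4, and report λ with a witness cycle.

q=0: [-∞, -∞, -∞, -∞, 0]
q=1: [-∞, -15, -8, 2, -18]
q=2: [-1, 10, -11, -4, -6]
q=3: [19, 8, 14, 2, 19]
q=4: [21, 16, 16, 22, 17]
q=5: [25, 30, 20, 24, 25]
Optimal cycle mean attained by: cycle 0->3->1->0, total 3 + 8 + 9, length 3.
Answer: λ = 20/3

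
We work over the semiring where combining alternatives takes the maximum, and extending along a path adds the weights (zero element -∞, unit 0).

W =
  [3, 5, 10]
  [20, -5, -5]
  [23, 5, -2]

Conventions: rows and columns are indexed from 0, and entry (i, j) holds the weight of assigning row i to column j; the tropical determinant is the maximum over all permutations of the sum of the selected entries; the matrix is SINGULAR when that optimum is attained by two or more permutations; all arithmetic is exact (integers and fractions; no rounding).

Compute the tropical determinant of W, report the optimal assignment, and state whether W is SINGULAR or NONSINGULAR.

σ = (0, 1, 2): 3 + (-5) + (-2) = -4
σ = (0, 2, 1): 3 + (-5) + 5 = 3
σ = (1, 0, 2): 5 + 20 + (-2) = 23
σ = (1, 2, 0): 5 + (-5) + 23 = 23
σ = (2, 0, 1): 10 + 20 + 5 = 35
σ = (2, 1, 0): 10 + (-5) + 23 = 28
Optimal value attained by: σ = (2, 0, 1).
Answer: det⊕(W) = 35; verdict: NONSINGULAR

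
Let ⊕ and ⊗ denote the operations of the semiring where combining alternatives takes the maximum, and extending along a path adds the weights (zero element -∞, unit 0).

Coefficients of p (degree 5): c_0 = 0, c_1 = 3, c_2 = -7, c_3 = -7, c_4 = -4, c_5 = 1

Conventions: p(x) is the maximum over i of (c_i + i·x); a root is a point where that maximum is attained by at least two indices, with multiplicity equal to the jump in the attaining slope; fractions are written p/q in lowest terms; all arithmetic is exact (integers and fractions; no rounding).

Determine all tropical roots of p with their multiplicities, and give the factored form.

hull edge (i=0, c=0) to (i=1, c=3): slope 3, span 1
hull edge (i=1, c=3) to (i=5, c=1): slope -1/2, span 4
Factored form: p(x) = 1 ⊗ (x ⊕ (-3)) ⊗ (x ⊕ 1/2) ⊗ (x ⊕ 1/2) ⊗ (x ⊕ 1/2) ⊗ (x ⊕ 1/2)
Answer: roots = -3 (mult 1), 1/2 (mult 4)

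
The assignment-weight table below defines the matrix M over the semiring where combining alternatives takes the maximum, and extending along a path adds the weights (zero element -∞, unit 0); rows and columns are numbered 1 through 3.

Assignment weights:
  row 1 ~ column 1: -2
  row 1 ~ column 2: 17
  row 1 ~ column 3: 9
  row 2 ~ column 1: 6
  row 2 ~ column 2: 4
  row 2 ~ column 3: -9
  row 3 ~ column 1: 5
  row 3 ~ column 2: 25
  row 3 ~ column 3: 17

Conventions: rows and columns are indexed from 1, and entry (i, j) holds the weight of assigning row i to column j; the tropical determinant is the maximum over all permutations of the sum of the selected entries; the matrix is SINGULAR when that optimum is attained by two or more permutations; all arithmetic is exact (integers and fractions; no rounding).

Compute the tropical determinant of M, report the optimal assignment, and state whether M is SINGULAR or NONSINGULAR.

σ = (1, 2, 3): (-2) + 4 + 17 = 19
σ = (1, 3, 2): (-2) + (-9) + 25 = 14
σ = (2, 1, 3): 17 + 6 + 17 = 40
σ = (2, 3, 1): 17 + (-9) + 5 = 13
σ = (3, 1, 2): 9 + 6 + 25 = 40
σ = (3, 2, 1): 9 + 4 + 5 = 18
Optimal value attained by: σ = (2, 1, 3).
Answer: det⊕(M) = 40; verdict: SINGULAR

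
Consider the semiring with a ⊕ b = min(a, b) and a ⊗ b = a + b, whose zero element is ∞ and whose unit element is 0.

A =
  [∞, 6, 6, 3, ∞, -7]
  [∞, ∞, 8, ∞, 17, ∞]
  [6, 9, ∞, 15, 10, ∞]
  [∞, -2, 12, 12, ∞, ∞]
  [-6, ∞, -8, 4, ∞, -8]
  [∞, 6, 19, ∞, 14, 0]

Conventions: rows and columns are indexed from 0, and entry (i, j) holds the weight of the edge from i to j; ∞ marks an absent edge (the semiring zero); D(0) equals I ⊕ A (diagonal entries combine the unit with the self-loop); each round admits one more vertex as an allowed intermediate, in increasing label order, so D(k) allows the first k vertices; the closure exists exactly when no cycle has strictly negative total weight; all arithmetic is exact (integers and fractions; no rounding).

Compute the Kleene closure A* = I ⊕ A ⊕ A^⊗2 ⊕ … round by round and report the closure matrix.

D(0):
  [0, 6, 6, 3, ∞, -7]
  [∞, 0, 8, ∞, 17, ∞]
  [6, 9, 0, 15, 10, ∞]
  [∞, -2, 12, 0, ∞, ∞]
  [-6, ∞, -8, 4, 0, -8]
  [∞, 6, 19, ∞, 14, 0]
D(1):
  [0, 6, 6, 3, ∞, -7]
  [∞, 0, 8, ∞, 17, ∞]
  [6, 9, 0, 9, 10, -1]
  [∞, -2, 12, 0, ∞, ∞]
  [-6, 0, -8, -3, 0, -13]
  [∞, 6, 19, ∞, 14, 0]
D(2):
  [0, 6, 6, 3, 23, -7]
  [∞, 0, 8, ∞, 17, ∞]
  [6, 9, 0, 9, 10, -1]
  [∞, -2, 6, 0, 15, ∞]
  [-6, 0, -8, -3, 0, -13]
  [∞, 6, 14, ∞, 14, 0]
D(3):
  [0, 6, 6, 3, 16, -7]
  [14, 0, 8, 17, 17, 7]
  [6, 9, 0, 9, 10, -1]
  [12, -2, 6, 0, 15, 5]
  [-6, 0, -8, -3, 0, -13]
  [20, 6, 14, 23, 14, 0]
D(4):
  [0, 1, 6, 3, 16, -7]
  [14, 0, 8, 17, 17, 7]
  [6, 7, 0, 9, 10, -1]
  [12, -2, 6, 0, 15, 5]
  [-6, -5, -8, -3, 0, -13]
  [20, 6, 14, 23, 14, 0]
D(5):
  [0, 1, 6, 3, 16, -7]
  [11, 0, 8, 14, 17, 4]
  [4, 5, 0, 7, 10, -3]
  [9, -2, 6, 0, 15, 2]
  [-6, -5, -8, -3, 0, -13]
  [8, 6, 6, 11, 14, 0]
D(6):
  [0, -1, -1, 3, 7, -7]
  [11, 0, 8, 14, 17, 4]
  [4, 3, 0, 7, 10, -3]
  [9, -2, 6, 0, 15, 2]
  [-6, -7, -8, -3, 0, -13]
  [8, 6, 6, 11, 14, 0]
Answer: A* = [[0, -1, -1, 3, 7, -7], [11, 0, 8, 14, 17, 4], [4, 3, 0, 7, 10, -3], [9, -2, 6, 0, 15, 2], [-6, -7, -8, -3, 0, -13], [8, 6, 6, 11, 14, 0]]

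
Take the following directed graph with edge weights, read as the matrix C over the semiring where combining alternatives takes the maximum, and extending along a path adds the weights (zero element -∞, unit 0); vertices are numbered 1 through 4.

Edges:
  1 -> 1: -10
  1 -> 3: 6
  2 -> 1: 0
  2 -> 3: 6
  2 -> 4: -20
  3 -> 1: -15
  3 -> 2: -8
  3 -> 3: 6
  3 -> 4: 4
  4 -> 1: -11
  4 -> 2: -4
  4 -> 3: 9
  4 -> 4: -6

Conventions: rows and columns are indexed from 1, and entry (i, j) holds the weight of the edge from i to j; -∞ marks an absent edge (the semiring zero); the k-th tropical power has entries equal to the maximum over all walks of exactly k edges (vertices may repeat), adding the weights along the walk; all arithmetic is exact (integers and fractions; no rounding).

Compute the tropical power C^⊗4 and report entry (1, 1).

C^⊗2:
  [-9, -2, 12, 10]
  [-9, -2, 12, 10]
  [-7, 0, 13, 10]
  [-4, 1, 15, 13]
C^⊗3:
  [-1, 6, 19, 16]
  [-1, 6, 19, 16]
  [0, 6, 19, 17]
  [2, 9, 22, 19]
C^⊗4:
  [6, 12, 25, 23]
  [6, 12, 25, 23]
  [6, 13, 26, 23]
  [9, 15, 28, 26]
Key observation: the optimum is the walk 1->3->4->2->1, with weight 6 + 4 + (-4) + 0 = 6.
Optimal value attained by: walk 1->3->4->2->1.
Answer: (C^⊗4)[1][1] = 6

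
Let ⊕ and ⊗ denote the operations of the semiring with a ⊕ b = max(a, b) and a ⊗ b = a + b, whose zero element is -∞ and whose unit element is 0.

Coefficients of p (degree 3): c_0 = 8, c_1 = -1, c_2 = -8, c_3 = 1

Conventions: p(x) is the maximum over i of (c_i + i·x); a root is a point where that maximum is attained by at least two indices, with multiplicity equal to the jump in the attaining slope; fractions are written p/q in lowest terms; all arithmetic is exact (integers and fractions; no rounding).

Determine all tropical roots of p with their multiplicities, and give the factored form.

hull edge (i=0, c=8) to (i=3, c=1): slope -7/3, span 3
Factored form: p(x) = 1 ⊗ (x ⊕ 7/3) ⊗ (x ⊕ 7/3) ⊗ (x ⊕ 7/3)
Answer: roots = 7/3 (mult 3)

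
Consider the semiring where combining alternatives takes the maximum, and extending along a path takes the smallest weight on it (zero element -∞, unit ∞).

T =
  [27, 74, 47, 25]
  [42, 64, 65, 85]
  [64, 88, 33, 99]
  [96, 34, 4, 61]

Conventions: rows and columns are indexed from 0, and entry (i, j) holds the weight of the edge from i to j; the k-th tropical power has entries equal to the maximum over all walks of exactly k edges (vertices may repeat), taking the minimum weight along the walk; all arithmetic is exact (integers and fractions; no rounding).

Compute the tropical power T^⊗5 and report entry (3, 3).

T^⊗2:
  [47, 64, 65, 74]
  [85, 65, 64, 65]
  [96, 64, 65, 85]
  [61, 74, 47, 61]
T^⊗3:
  [74, 65, 64, 65]
  [65, 74, 65, 65]
  [85, 74, 64, 65]
  [61, 64, 65, 74]
T^⊗4:
  [65, 74, 65, 65]
  [65, 65, 65, 74]
  [65, 74, 65, 74]
  [74, 65, 64, 65]
T^⊗5:
  [65, 65, 65, 74]
  [74, 65, 65, 65]
  [74, 65, 65, 74]
  [65, 74, 65, 65]
Key observation: the optimum is the walk 3->0->1->2->1->3, with weight 96 min 74 min 65 min 88 min 85 = 65.
Optimal value attained by: walk 3->0->1->2->1->3.
Answer: (T^⊗5)[3][3] = 65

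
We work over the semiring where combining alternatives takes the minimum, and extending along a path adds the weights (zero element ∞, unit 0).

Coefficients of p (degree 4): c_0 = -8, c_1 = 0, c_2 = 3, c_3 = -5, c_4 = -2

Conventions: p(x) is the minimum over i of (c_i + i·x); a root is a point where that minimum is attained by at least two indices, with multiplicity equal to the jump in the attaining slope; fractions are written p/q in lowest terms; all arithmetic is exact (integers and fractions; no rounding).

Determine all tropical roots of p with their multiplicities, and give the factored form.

hull edge (i=0, c=-8) to (i=3, c=-5): slope 1, span 3
hull edge (i=3, c=-5) to (i=4, c=-2): slope 3, span 1
Factored form: p(x) = -2 ⊗ (x ⊕ (-3)) ⊗ (x ⊕ (-1)) ⊗ (x ⊕ (-1)) ⊗ (x ⊕ (-1))
Answer: roots = -3 (mult 1), -1 (mult 3)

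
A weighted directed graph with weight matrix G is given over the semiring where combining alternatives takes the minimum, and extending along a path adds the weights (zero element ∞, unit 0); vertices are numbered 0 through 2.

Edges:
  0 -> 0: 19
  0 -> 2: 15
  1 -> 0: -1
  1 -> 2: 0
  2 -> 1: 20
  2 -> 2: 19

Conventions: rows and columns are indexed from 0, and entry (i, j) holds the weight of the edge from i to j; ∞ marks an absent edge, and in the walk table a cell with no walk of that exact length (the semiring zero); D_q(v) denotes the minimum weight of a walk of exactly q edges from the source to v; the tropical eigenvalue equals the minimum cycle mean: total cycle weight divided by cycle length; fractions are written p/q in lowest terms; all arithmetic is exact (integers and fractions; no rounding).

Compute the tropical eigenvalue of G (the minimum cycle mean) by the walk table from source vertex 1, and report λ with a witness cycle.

q=0: [∞, 0, ∞]
q=1: [-1, ∞, 0]
q=2: [18, 20, 14]
q=3: [19, 34, 20]
Optimal cycle mean attained by: cycle 1->2->1, total 0 + 20, length 2.
Answer: λ = 10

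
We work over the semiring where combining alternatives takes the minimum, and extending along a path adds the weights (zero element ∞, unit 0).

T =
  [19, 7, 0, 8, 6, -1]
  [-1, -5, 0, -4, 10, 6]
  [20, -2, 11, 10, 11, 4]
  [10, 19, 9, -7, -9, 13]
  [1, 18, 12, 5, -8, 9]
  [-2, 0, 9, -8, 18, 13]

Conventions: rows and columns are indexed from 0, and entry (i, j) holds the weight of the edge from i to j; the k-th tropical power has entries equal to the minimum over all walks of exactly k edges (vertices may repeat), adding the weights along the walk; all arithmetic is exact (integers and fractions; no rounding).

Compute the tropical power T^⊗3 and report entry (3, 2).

T^⊗2:
  [-3, -2, 7, -9, -2, 4]
  [-6, -10, -5, -11, -13, -2]
  [-3, -7, -2, -6, 1, 4]
  [-8, 7, 2, -14, -17, 0]
  [-7, 8, 1, -3, -16, 0]
  [-1, -5, -2, -15, -17, -3]
T^⊗3:
  [-3, -7, -3, -16, -18, -4]
  [-12, -15, -10, -18, -21, -7]
  [-8, -12, -7, -13, -15, -4]
  [-16, -1, -8, -21, -25, -9]
  [-15, -1, -7, -11, -24, -8]
  [-16, -10, -6, -22, -25, -8]
Key observation: the optimum is the walk 3->4->0->2, with weight (-9) + 1 + 0 = -8.
Optimal value attained by: walk 3->4->0->2.
Answer: (T^⊗3)[3][2] = -8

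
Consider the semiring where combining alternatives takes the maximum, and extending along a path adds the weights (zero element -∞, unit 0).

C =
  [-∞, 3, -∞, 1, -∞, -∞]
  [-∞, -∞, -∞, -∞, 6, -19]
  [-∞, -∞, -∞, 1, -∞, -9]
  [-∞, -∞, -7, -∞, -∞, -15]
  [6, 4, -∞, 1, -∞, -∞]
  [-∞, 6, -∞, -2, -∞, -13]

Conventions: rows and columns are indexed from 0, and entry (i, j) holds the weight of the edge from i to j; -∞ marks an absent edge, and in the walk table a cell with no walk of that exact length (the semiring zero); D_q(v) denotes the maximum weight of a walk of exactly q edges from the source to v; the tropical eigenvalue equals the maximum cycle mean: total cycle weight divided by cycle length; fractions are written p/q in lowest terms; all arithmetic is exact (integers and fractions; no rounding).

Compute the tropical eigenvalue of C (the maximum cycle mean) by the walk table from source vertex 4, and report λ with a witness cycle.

q=0: [-∞, -∞, -∞, -∞, 0, -∞]
q=1: [6, 4, -∞, 1, -∞, -∞]
q=2: [-∞, 9, -6, 7, 10, -14]
q=3: [16, 14, 0, 11, 15, -8]
q=4: [21, 19, 4, 17, 20, -4]
q=5: [26, 24, 10, 22, 25, 2]
q=6: [31, 29, 15, 27, 30, 7]
Optimal cycle mean attained by: cycle 0->1->4->0, total 3 + 6 + 6, length 3.
Answer: λ = 5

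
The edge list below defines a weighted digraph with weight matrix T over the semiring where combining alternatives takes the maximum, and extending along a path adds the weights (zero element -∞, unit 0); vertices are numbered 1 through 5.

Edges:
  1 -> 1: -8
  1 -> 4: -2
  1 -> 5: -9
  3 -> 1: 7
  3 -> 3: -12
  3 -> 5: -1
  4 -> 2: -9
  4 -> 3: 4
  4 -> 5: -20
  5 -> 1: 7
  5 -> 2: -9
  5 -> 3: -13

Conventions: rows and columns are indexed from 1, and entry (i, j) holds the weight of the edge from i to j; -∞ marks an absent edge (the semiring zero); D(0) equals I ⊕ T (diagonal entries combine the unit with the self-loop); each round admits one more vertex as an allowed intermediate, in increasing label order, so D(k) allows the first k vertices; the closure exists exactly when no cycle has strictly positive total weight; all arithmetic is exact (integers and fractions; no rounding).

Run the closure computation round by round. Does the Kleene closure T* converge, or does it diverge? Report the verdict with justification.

D(0):
  [0, -∞, -∞, -2, -9]
  [-∞, 0, -∞, -∞, -∞]
  [7, -∞, 0, -∞, -1]
  [-∞, -9, 4, 0, -20]
  [7, -9, -13, -∞, 0]
D(1):
  [0, -∞, -∞, -2, -9]
  [-∞, 0, -∞, -∞, -∞]
  [7, -∞, 0, 5, -1]
  [-∞, -9, 4, 0, -20]
  [7, -9, -13, 5, 0]
D(2):
  [0, -∞, -∞, -2, -9]
  [-∞, 0, -∞, -∞, -∞]
  [7, -∞, 0, 5, -1]
  [-∞, -9, 4, 0, -20]
  [7, -9, -13, 5, 0]
Detection: at round 3, diagonal entry (4, 4) turns strictly positive.
Key observation: the cycle 4->3->1->4 has total weight 4 + 7 + (-2), which is strictly positive.
Answer: DIVERGES — positive cycle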